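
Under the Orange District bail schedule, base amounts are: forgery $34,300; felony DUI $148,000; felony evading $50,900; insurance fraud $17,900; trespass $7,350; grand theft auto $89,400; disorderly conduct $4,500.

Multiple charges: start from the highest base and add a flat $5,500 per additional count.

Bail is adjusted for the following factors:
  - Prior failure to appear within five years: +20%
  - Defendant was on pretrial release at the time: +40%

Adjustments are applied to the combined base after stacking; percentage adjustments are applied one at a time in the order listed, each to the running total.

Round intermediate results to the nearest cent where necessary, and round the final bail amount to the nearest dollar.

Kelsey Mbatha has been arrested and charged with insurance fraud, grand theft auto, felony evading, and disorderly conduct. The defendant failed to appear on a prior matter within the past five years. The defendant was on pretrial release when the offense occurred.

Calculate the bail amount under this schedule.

$177,912

Base amounts from the schedule: insurance fraud $17,900; grand theft auto $89,400; felony evading $50,900; disorderly conduct $4,500.
Stacking rule: highest base plus $5,500 per additional charge. Highest is grand theft auto at $89,400; 3 additional charges → +$16,500. Combined base = $105,900.
Prior failure to appear within five years (+20%): $105,900 × 1.2 = $127,080.
Defendant was on pretrial release at the time (+40%): $127,080 × 1.4 = $177,912.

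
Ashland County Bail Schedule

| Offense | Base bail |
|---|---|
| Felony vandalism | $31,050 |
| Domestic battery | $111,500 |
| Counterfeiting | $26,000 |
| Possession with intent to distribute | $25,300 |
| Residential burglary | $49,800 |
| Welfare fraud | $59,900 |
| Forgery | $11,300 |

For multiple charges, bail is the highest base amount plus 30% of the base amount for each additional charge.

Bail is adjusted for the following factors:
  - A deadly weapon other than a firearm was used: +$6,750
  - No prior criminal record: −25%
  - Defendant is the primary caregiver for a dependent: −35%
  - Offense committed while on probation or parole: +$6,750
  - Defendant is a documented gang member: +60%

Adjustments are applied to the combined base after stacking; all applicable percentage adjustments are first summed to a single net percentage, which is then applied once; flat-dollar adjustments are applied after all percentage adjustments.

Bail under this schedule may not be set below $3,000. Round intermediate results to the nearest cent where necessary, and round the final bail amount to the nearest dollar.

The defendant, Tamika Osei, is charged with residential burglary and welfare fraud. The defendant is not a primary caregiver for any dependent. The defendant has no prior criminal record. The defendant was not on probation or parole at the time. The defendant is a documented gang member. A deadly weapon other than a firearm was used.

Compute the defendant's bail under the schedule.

$107,784

Base amounts from the schedule: residential burglary $49,800; welfare fraud $59,900.
Stacking rule: highest base plus 30% of each additional charge. Highest is welfare fraud at $59,900. Additional: $49,800 × 30% = $14,940. Combined base = $59,900 + $14,940 = $74,840.
Net percentage adjustment: −25% +60% = +35%. $74,840 × 1.35 = $101,034.
A deadly weapon other than a firearm was used (+$6,750 flat): $101,034 + $6,750 = $107,784.
$107,784 is at or above the $3,000 minimum.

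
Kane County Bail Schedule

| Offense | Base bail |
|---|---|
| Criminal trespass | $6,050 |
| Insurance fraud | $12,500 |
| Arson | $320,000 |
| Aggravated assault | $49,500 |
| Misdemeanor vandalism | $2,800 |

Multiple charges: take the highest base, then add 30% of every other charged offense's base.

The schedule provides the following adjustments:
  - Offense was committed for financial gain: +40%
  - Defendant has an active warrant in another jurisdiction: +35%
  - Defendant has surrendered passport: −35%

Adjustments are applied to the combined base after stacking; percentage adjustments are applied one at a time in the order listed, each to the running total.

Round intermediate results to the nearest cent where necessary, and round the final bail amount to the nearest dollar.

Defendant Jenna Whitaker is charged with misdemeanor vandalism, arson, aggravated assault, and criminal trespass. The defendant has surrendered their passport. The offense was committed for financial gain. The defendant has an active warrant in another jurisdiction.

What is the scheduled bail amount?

$414,625

Base amounts from the schedule: misdemeanor vandalism $2,800; arson $320,000; aggravated assault $49,500; criminal trespass $6,050.
Stacking rule: highest base plus 30% of each additional charge. Highest is arson at $320,000. Additional: $2,800 × 30% = $840; $49,500 × 30% = $14,850; $6,050 × 30% = $1,815. Combined base = $320,000 + $17,505 = $337,505.
Offense was committed for financial gain (+40%): $337,505 × 1.4 = $472,507.
Defendant has an active warrant in another jurisdiction (+35%): $472,507 × 1.35 = $637,884.45.
Defendant has surrendered passport (−35%): $637,884.45 × 0.65 = $414,624.89.
Rounded to the nearest dollar: $414,625.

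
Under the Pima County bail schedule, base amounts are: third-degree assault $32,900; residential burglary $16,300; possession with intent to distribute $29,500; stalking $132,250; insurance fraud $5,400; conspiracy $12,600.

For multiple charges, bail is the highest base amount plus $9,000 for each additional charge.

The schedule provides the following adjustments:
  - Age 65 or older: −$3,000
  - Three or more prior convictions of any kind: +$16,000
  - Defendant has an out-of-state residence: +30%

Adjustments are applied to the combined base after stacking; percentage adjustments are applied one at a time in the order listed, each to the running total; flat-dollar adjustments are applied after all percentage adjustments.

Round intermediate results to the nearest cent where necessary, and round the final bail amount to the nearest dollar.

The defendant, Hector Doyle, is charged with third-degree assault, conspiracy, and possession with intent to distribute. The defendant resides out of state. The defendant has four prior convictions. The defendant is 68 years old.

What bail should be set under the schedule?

$79,170

Base amounts from the schedule: third-degree assault $32,900; conspiracy $12,600; possession with intent to distribute $29,500.
Stacking rule: highest base plus $9,000 per additional charge. Highest is third-degree assault at $32,900; 2 additional charges → +$18,000. Combined base = $50,900.
Defendant has an out-of-state residence (+30%): $50,900 × 1.3 = $66,170.
Age 65 or older (−$3,000 flat): $66,170 − $3,000 = $63,170.
Three or more prior convictions of any kind (+$16,000 flat): $63,170 + $16,000 = $79,170.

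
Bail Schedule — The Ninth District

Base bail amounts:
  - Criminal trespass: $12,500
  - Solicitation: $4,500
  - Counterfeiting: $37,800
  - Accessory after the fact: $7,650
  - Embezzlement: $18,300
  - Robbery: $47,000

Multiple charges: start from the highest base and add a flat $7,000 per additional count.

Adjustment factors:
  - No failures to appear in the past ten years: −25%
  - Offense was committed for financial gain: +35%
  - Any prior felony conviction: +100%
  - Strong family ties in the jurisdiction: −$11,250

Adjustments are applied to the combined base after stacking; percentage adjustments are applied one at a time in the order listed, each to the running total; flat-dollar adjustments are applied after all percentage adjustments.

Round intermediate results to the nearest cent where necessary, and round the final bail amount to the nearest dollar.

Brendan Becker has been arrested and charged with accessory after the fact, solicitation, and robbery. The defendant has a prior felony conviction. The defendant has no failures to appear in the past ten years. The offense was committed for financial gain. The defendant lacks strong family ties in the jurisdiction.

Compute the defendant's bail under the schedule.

Base amounts from the schedule: accessory after the fact $7,650; solicitation $4,500; robbery $47,000.
Stacking rule: highest base plus $7,000 per additional charge. Highest is robbery at $47,000; 2 additional charges → +$14,000. Combined base = $61,000.
No failures to appear in the past ten years (−25%): $61,000 × 0.75 = $45,750.
Offense was committed for financial gain (+35%): $45,750 × 1.35 = $61,762.50.
Any prior felony conviction (+100%): $61,762.50 × 2 = $123,525.

$123,525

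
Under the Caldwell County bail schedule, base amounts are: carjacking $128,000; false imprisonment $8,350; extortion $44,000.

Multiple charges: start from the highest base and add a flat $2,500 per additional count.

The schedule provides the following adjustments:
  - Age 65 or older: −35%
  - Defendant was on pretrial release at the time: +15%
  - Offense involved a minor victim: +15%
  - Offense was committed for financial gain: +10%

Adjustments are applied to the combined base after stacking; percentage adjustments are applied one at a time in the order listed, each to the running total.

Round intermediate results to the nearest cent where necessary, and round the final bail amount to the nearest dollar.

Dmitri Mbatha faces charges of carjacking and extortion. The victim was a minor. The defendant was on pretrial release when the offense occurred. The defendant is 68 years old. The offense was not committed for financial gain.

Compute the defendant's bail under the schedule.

$112,181

Base amounts from the schedule: carjacking $128,000; extortion $44,000.
Stacking rule: highest base plus $2,500 per additional charge. Highest is carjacking at $128,000; 1 additional charge → +$2,500. Combined base = $130,500.
Age 65 or older (−35%): $130,500 × 0.65 = $84,825.
Defendant was on pretrial release at the time (+15%): $84,825 × 1.15 = $97,548.75.
Offense involved a minor victim (+15%): $97,548.75 × 1.15 = $112,181.06.
Rounded to the nearest dollar: $112,181.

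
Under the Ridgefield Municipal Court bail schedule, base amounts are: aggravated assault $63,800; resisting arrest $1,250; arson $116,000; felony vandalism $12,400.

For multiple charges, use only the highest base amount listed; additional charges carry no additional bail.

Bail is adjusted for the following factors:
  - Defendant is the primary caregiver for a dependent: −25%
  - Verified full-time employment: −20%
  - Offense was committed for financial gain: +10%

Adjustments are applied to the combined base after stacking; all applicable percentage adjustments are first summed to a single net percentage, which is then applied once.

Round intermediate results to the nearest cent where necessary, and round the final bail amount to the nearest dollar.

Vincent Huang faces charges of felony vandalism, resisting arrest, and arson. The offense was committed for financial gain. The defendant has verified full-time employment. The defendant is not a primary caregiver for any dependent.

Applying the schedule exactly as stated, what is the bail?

Base amounts from the schedule: felony vandalism $12,400; resisting arrest $1,250; arson $116,000.
Stacking rule: use the highest base only. Highest is arson at $116,000. Combined base = $116,000.
Net percentage adjustment: −20% +10% = −10%. $116,000 × 0.9 = $104,400.

$104,400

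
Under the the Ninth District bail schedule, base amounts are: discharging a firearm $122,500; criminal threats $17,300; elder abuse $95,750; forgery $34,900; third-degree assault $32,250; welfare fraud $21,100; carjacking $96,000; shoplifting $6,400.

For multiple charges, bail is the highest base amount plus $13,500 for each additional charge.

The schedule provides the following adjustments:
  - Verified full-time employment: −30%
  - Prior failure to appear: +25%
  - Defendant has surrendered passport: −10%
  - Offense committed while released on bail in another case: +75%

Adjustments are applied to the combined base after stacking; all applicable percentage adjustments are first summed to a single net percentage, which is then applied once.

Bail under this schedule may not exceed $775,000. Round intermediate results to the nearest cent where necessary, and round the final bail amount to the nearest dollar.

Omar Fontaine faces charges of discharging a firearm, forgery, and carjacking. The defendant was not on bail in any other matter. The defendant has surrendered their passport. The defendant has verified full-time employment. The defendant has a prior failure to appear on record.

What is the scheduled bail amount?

Base amounts from the schedule: discharging a firearm $122,500; forgery $34,900; carjacking $96,000.
Stacking rule: highest base plus $13,500 per additional charge. Highest is discharging a firearm at $122,500; 2 additional charges → +$27,000. Combined base = $149,500.
Net percentage adjustment: −30% +25% −10% = −15%. $149,500 × 0.85 = $127,075.
$127,075 is within the $775,000 maximum.

$127,075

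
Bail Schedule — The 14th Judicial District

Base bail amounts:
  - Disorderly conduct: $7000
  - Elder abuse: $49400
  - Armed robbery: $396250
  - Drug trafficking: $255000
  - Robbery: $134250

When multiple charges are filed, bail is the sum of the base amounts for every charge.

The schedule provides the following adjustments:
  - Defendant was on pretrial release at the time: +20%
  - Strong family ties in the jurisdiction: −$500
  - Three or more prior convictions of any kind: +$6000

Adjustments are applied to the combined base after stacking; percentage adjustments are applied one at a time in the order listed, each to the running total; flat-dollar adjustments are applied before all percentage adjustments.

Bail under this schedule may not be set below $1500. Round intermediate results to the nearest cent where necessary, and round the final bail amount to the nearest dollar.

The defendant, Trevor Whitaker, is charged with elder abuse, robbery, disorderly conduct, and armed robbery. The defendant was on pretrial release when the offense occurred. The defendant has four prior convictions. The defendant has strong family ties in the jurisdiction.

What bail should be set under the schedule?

$710880

Base amounts from the schedule: elder abuse $49400; robbery $134250; disorderly conduct $7000; armed robbery $396250.
Stacking rule: sum of all bases. $49400 + $134250 + $7000 + $396250 = $586900.
Strong family ties in the jurisdiction (−$500 flat): $586900 − $500 = $586400.
Three or more prior convictions of any kind (+$6000 flat): $586400 + $6000 = $592400.
Defendant was on pretrial release at the time (+20%): $592400 × 1.2 = $710880.
$710880 is at or above the $1500 minimum.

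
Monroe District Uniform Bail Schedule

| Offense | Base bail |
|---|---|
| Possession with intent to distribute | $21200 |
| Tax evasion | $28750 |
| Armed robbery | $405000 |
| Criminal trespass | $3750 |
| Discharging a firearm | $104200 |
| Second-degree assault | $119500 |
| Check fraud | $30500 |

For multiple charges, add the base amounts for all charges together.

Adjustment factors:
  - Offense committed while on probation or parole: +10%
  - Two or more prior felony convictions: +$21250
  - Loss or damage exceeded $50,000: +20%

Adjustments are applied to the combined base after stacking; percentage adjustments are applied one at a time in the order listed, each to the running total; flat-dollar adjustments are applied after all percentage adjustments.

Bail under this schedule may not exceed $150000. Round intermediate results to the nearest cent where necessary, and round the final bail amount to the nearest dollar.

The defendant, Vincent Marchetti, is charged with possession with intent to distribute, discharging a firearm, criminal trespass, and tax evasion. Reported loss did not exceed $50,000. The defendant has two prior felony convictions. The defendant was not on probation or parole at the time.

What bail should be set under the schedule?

$150000

Base amounts from the schedule: possession with intent to distribute $21200; discharging a firearm $104200; criminal trespass $3750; tax evasion $28750.
Stacking rule: sum of all bases. $21200 + $104200 + $3750 + $28750 = $157900.
Two or more prior felony convictions (+$21250 flat): $157900 + $21250 = $179150.
Result $179150 exceeds the maximum of $150000; bail is capped at $150000.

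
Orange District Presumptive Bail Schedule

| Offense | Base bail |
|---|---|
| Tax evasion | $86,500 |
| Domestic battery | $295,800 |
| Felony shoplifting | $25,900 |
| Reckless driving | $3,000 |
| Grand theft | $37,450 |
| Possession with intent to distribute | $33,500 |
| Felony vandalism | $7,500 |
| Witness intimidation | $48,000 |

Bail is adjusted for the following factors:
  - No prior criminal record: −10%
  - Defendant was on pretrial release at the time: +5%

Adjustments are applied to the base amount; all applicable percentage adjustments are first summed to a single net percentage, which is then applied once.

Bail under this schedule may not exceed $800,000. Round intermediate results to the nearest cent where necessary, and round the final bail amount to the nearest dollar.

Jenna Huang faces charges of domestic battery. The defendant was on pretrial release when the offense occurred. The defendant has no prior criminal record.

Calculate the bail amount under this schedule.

$281,010

Base amounts from the schedule: domestic battery $295,800.
Single charge. Combined base = $295,800.
Net percentage adjustment: −10% +5% = −5%. $295,800 × 0.95 = $281,010.
$281,010 is within the $800,000 maximum.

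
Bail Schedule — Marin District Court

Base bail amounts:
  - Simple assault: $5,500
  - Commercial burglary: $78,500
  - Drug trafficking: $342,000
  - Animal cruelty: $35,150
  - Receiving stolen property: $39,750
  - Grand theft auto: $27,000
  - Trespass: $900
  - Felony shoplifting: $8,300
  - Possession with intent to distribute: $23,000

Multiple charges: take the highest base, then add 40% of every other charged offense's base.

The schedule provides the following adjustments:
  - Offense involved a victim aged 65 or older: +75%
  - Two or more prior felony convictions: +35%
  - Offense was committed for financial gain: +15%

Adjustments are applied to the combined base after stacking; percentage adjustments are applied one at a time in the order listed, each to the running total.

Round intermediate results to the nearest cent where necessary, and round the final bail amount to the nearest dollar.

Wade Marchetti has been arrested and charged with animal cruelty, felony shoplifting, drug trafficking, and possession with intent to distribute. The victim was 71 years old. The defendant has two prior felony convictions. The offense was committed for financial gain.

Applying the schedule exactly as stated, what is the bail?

$1,001,386

Base amounts from the schedule: animal cruelty $35,150; felony shoplifting $8,300; drug trafficking $342,000; possession with intent to distribute $23,000.
Stacking rule: highest base plus 40% of each additional charge. Highest is drug trafficking at $342,000. Additional: $35,150 × 40% = $14,060; $8,300 × 40% = $3,320; $23,000 × 40% = $9,200. Combined base = $342,000 + $26,580 = $368,580.
Offense involved a victim aged 65 or older (+75%): $368,580 × 1.75 = $645,015.
Two or more prior felony convictions (+35%): $645,015 × 1.35 = $870,770.25.
Offense was committed for financial gain (+15%): $870,770.25 × 1.15 = $1,001,385.79.
Rounded to the nearest dollar: $1,001,386.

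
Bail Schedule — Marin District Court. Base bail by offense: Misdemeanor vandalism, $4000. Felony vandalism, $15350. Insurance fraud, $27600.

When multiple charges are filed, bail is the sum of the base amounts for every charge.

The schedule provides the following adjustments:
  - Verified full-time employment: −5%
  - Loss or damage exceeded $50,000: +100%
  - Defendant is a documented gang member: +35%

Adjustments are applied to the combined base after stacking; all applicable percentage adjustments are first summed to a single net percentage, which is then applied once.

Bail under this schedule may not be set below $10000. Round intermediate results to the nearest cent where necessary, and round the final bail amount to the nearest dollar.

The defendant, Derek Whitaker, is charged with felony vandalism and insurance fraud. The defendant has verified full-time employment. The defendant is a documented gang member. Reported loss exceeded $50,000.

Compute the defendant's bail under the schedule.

$98785

Base amounts from the schedule: felony vandalism $15350; insurance fraud $27600.
Stacking rule: sum of all bases. $15350 + $27600 = $42950.
Net percentage adjustment: −5% +100% +35% = +130%. $42950 × 2.3 = $98785.
$98785 is at or above the $10000 minimum.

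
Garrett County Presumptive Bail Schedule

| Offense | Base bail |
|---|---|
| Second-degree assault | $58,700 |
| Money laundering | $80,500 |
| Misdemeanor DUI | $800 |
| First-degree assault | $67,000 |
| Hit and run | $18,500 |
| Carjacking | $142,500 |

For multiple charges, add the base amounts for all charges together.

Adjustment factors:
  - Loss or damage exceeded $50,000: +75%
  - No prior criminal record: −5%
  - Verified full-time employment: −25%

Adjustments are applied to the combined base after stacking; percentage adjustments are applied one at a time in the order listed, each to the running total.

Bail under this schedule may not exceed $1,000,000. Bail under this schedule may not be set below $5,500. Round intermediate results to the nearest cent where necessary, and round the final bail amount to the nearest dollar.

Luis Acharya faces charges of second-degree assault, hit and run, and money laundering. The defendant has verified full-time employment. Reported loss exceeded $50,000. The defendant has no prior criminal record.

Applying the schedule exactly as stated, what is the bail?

$196,632

Base amounts from the schedule: second-degree assault $58,700; hit and run $18,500; money laundering $80,500.
Stacking rule: sum of all bases. $58,700 + $18,500 + $80,500 = $157,700.
Loss or damage exceeded $50,000 (+75%): $157,700 × 1.75 = $275,975.
No prior criminal record (−5%): $275,975 × 0.95 = $262,176.25.
Verified full-time employment (−25%): $262,176.25 × 0.75 = $196,632.19.
$196,632.19 is within the $1,000,000 maximum.
$196,632.19 is at or above the $5,500 minimum.
Rounded to the nearest dollar: $196,632.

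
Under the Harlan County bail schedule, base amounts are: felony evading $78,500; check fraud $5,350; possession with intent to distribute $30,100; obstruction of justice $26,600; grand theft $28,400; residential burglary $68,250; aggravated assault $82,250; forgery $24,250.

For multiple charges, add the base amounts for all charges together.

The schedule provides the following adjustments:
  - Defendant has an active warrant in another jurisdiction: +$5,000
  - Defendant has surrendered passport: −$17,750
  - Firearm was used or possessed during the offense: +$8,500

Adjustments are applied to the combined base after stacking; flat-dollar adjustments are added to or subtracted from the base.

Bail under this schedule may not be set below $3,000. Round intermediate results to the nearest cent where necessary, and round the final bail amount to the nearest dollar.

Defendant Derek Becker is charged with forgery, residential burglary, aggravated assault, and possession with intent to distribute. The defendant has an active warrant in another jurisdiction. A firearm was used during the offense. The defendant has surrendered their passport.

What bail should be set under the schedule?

Base amounts from the schedule: forgery $24,250; residential burglary $68,250; aggravated assault $82,250; possession with intent to distribute $30,100.
Stacking rule: sum of all bases. $24,250 + $68,250 + $82,250 + $30,100 = $204,850.
Defendant has an active warrant in another jurisdiction (+$5,000 flat): $204,850 + $5,000 = $209,850.
Defendant has surrendered passport (−$17,750 flat): $209,850 − $17,750 = $192,100.
Firearm was used or possessed during the offense (+$8,500 flat): $192,100 + $8,500 = $200,600.
$200,600 is at or above the $3,000 minimum.

$200,600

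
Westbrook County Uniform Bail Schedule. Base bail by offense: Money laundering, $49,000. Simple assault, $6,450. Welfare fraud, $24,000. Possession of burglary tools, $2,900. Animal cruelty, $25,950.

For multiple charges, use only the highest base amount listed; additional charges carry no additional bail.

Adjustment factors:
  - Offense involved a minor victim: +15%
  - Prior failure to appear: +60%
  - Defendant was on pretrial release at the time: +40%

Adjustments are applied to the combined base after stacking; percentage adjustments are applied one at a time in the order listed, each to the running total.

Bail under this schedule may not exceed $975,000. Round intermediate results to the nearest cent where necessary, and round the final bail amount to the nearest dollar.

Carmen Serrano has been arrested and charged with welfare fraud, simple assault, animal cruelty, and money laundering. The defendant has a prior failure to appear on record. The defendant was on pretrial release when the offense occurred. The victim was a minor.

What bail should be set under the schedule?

Base amounts from the schedule: welfare fraud $24,000; simple assault $6,450; animal cruelty $25,950; money laundering $49,000.
Stacking rule: use the highest base only. Highest is money laundering at $49,000. Combined base = $49,000.
Offense involved a minor victim (+15%): $49,000 × 1.15 = $56,350.
Prior failure to appear (+60%): $56,350 × 1.6 = $90,160.
Defendant was on pretrial release at the time (+40%): $90,160 × 1.4 = $126,224.
$126,224 is within the $975,000 maximum.

$126,224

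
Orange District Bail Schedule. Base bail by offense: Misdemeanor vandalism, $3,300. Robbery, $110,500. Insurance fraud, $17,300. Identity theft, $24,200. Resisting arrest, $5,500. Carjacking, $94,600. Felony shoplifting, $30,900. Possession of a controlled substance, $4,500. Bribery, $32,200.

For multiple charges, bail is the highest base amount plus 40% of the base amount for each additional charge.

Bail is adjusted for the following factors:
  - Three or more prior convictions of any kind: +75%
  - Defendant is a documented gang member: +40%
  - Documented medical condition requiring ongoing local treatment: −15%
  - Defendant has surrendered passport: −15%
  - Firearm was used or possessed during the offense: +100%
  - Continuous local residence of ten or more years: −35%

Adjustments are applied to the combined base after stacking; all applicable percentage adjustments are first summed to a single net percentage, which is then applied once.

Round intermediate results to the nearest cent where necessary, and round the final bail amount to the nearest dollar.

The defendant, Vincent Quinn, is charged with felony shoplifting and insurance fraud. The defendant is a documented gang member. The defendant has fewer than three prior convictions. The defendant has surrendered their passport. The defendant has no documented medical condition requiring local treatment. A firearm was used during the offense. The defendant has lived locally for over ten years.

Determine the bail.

$71,858

Base amounts from the schedule: felony shoplifting $30,900; insurance fraud $17,300.
Stacking rule: highest base plus 40% of each additional charge. Highest is felony shoplifting at $30,900. Additional: $17,300 × 40% = $6,920. Combined base = $30,900 + $6,920 = $37,820.
Net percentage adjustment: +40% −15% +100% −35% = +90%. $37,820 × 1.9 = $71,858.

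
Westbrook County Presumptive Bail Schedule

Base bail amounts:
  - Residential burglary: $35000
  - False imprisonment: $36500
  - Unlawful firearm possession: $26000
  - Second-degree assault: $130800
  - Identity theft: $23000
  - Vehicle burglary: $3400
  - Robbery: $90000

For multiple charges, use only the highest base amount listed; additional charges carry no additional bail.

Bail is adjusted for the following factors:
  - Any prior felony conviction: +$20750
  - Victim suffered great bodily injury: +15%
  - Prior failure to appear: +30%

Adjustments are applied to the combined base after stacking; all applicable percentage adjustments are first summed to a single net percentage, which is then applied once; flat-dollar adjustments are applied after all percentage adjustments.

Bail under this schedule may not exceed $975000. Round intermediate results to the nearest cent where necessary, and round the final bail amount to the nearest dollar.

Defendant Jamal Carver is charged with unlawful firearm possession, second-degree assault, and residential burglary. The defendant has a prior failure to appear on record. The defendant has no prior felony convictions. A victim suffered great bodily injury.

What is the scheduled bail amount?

$189660

Base amounts from the schedule: unlawful firearm possession $26000; second-degree assault $130800; residential burglary $35000.
Stacking rule: use the highest base only. Highest is second-degree assault at $130800. Combined base = $130800.
Net percentage adjustment: +15% +30% = +45%. $130800 × 1.45 = $189660.
$189660 is within the $975000 maximum.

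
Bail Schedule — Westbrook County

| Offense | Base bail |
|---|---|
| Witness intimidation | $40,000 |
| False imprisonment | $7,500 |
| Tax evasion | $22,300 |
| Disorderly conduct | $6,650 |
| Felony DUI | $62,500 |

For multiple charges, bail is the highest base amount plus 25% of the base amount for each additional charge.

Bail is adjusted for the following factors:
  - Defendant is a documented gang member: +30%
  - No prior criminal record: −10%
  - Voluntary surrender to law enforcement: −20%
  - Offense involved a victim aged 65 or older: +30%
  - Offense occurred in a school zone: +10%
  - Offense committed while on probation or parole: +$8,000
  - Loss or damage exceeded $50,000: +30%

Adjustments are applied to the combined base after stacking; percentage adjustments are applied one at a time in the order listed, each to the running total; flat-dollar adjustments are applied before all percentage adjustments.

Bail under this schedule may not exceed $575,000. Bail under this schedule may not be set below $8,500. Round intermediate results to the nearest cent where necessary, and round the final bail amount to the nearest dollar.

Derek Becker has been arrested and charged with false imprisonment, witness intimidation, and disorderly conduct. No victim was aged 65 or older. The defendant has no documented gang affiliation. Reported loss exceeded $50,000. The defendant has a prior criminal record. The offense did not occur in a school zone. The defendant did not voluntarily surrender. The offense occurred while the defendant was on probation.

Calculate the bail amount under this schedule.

$66,999

Base amounts from the schedule: false imprisonment $7,500; witness intimidation $40,000; disorderly conduct $6,650.
Stacking rule: highest base plus 25% of each additional charge. Highest is witness intimidation at $40,000. Additional: $7,500 × 25% = $1,875; $6,650 × 25% = $1,662.50. Combined base = $40,000 + $3,537.50 = $43,537.50.
Offense committed while on probation or parole (+$8,000 flat): $43,537.50 + $8,000 = $51,537.50.
Loss or damage exceeded $50,000 (+30%): $51,537.50 × 1.3 = $66,998.75.
$66,998.75 is within the $575,000 maximum.
$66,998.75 is at or above the $8,500 minimum.
Rounded to the nearest dollar: $66,999.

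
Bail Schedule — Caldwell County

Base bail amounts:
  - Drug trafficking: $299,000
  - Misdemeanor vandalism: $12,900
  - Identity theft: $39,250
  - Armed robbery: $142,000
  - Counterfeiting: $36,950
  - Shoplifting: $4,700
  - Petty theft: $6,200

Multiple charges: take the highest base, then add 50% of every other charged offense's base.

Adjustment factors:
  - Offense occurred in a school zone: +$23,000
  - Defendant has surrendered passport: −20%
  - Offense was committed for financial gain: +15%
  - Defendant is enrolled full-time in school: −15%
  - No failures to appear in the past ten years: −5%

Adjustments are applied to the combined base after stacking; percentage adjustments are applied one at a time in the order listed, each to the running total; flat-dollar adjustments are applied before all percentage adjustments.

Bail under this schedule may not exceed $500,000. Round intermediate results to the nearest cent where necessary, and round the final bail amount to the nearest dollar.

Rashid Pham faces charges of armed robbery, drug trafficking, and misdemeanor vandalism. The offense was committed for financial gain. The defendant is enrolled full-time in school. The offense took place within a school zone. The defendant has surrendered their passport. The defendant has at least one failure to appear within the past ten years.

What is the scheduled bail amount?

$312,370

Base amounts from the schedule: armed robbery $142,000; drug trafficking $299,000; misdemeanor vandalism $12,900.
Stacking rule: highest base plus 50% of each additional charge. Highest is drug trafficking at $299,000. Additional: $142,000 × 50% = $71,000; $12,900 × 50% = $6,450. Combined base = $299,000 + $77,450 = $376,450.
Offense occurred in a school zone (+$23,000 flat): $376,450 + $23,000 = $399,450.
Defendant has surrendered passport (−20%): $399,450 × 0.8 = $319,560.
Offense was committed for financial gain (+15%): $319,560 × 1.15 = $367,494.
Defendant is enrolled full-time in school (−15%): $367,494 × 0.85 = $312,369.90.
$312,369.90 is within the $500,000 maximum.
Rounded to the nearest dollar: $312,370.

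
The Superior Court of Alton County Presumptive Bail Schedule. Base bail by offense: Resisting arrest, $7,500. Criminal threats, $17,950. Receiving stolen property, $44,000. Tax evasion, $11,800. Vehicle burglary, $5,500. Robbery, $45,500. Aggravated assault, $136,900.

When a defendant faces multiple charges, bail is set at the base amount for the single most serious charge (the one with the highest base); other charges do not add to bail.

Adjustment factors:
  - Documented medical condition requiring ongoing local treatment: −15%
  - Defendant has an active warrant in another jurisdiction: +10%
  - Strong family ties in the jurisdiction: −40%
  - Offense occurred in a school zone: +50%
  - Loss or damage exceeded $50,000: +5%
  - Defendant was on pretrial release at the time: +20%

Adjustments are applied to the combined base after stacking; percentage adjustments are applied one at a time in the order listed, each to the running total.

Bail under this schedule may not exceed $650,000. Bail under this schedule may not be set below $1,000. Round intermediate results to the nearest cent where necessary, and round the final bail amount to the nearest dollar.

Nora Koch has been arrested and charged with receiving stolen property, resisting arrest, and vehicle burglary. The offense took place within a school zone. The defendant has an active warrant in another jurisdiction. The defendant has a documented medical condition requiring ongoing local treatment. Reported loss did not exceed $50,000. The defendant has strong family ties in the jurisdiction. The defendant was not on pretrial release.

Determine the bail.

$37,026

Base amounts from the schedule: receiving stolen property $44,000; resisting arrest $7,500; vehicle burglary $5,500.
Stacking rule: use the highest base only. Highest is receiving stolen property at $44,000. Combined base = $44,000.
Documented medical condition requiring ongoing local treatment (−15%): $44,000 × 0.85 = $37,400.
Defendant has an active warrant in another jurisdiction (+10%): $37,400 × 1.1 = $41,140.
Strong family ties in the jurisdiction (−40%): $41,140 × 0.6 = $24,684.
Offense occurred in a school zone (+50%): $24,684 × 1.5 = $37,026.
$37,026 is within the $650,000 maximum.
$37,026 is at or above the $1,000 minimum.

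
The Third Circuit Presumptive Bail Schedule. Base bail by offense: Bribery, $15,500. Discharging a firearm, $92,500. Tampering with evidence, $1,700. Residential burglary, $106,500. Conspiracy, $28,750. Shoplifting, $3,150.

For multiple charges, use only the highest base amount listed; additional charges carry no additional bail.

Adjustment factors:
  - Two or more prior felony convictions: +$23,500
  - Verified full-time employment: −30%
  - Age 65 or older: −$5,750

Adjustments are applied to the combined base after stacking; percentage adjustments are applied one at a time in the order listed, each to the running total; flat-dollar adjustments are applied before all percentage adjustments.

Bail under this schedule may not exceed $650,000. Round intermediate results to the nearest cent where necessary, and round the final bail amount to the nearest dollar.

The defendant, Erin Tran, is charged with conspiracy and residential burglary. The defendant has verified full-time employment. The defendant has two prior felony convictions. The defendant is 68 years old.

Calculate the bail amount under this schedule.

$86,975

Base amounts from the schedule: conspiracy $28,750; residential burglary $106,500.
Stacking rule: use the highest base only. Highest is residential burglary at $106,500. Combined base = $106,500.
Two or more prior felony convictions (+$23,500 flat): $106,500 + $23,500 = $130,000.
Age 65 or older (−$5,750 flat): $130,000 − $5,750 = $124,250.
Verified full-time employment (−30%): $124,250 × 0.7 = $86,975.
$86,975 is within the $650,000 maximum.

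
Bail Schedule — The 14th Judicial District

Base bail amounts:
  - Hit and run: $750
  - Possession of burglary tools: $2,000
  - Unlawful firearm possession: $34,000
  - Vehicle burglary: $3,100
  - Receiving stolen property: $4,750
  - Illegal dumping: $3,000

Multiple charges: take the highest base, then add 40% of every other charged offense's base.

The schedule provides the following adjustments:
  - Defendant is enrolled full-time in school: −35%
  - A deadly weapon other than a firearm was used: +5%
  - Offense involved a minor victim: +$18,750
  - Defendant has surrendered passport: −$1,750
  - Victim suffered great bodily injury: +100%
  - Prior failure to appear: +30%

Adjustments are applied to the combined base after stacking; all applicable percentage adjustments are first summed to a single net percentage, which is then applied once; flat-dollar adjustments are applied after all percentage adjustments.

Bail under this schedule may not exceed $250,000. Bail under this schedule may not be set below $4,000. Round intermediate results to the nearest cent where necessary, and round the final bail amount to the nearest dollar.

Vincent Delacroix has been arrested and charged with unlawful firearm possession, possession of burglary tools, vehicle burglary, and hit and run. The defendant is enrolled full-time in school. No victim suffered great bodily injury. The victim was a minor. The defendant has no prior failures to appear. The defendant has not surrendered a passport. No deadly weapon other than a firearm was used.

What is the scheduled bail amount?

Base amounts from the schedule: unlawful firearm possession $34,000; possession of burglary tools $2,000; vehicle burglary $3,100; hit and run $750.
Stacking rule: highest base plus 40% of each additional charge. Highest is unlawful firearm possession at $34,000. Additional: $2,000 × 40% = $800; $3,100 × 40% = $1,240; $750 × 40% = $300. Combined base = $34,000 + $2,340 = $36,340.
Defendant is enrolled full-time in school (−35%): $36,340 × 0.65 = $23,621.
Offense involved a minor victim (+$18,750 flat): $23,621 + $18,750 = $42,371.
$42,371 is within the $250,000 maximum.
$42,371 is at or above the $4,000 minimum.

$42,371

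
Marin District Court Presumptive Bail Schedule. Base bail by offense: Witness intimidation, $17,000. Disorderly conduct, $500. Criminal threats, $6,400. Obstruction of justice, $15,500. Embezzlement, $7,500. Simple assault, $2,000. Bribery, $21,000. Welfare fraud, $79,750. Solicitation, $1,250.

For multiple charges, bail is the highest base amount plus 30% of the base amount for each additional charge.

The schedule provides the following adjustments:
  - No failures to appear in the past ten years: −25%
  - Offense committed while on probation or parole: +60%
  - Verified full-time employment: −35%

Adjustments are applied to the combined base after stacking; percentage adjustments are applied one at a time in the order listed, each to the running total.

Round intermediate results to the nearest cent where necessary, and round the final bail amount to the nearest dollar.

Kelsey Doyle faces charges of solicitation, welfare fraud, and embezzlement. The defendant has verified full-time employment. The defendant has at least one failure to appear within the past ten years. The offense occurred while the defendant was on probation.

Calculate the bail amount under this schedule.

Base amounts from the schedule: solicitation $1,250; welfare fraud $79,750; embezzlement $7,500.
Stacking rule: highest base plus 30% of each additional charge. Highest is welfare fraud at $79,750. Additional: $1,250 × 30% = $375; $7,500 × 30% = $2,250. Combined base = $79,750 + $2,625 = $82,375.
Offense committed while on probation or parole (+60%): $82,375 × 1.6 = $131,800.
Verified full-time employment (−35%): $131,800 × 0.65 = $85,670.

$85,670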